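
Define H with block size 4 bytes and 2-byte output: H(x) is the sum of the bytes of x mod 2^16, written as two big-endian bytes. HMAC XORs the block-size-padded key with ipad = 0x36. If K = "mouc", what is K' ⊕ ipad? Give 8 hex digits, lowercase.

Key "mouc" = 6d 6f 75 63 is exactly B = 4 bytes: K' = 6d 6f 75 63.
XOR each byte with 0x36: 6d⊕36=5b, 6f⊕36=59, 75⊕36=43, 63⊕36=55.

5b594355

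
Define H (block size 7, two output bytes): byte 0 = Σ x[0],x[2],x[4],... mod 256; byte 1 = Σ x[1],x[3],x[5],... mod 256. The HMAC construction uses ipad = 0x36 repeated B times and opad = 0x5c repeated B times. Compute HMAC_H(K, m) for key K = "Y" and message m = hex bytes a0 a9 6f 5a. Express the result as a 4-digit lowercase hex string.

Key "Y" = 59 is 1 byte ≤ B = 7; zero-pad to 7 bytes: K' = 59 00 00 00 00 00 00.
K' ⊕ ipad = 6f 36 36 36 36 36 36.  K' ⊕ opad = 05 5c 5c 5c 5c 5c 5c.
Inner input = (K'⊕ipad) ∥ m = 6f 36 36 36 36 36 36 ∥ a0 a9 6f 5a.
Inner hash: even-index sum = 532 mod 256 = 20; odd-index sum = 433 mod 256 = 177 → 14 b1.
Outer input = (K'⊕opad) ∥ inner = 05 5c 5c 5c 5c 5c 5c ∥ 14 b1.
Outer hash (tag): even-index sum = 458 mod 256 = 202; odd-index sum = 296 mod 256 = 40 → ca 28.

ca28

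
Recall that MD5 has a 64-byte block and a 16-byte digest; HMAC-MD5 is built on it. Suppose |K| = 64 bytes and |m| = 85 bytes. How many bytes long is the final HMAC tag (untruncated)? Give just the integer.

The tag is one MD5 digest: 16 bytes.

16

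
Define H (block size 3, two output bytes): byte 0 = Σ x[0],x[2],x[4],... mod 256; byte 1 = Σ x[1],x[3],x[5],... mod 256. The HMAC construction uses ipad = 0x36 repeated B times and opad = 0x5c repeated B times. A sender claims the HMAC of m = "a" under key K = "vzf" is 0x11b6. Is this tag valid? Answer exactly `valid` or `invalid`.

valid

Key "vzf" = 76 7a 66 is exactly B = 3 bytes: K' = 76 7a 66.
K' ⊕ ipad = 40 4c 50; K' ⊕ opad = 2a 26 3a.
Inner hash: even-index sum = 144 mod 256 = 144; odd-index sum = 173 mod 256 = 173 → 90 ad.
Outer hash (recomputed tag): even-index sum = 273 mod 256 = 17; odd-index sum = 182 mod 256 = 182 → 11 b6.
Recomputed tag = 11b6; claimed = 11b6 → match.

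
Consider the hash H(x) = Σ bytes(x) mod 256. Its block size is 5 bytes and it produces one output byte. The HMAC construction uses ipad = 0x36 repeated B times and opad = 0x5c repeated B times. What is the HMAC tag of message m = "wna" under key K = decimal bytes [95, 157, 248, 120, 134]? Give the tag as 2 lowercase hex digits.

8c

Key decimal bytes [95, 157, 248, 120, 134] = 5f 9d f8 78 86 is exactly B = 5 bytes: K' = 5f 9d f8 78 86.
K' ⊕ ipad = 69 ab ce 4e b0.  K' ⊕ opad = 03 c1 a4 24 da.
Inner input = (K'⊕ipad) ∥ m = 69 ab ce 4e b0 ∥ 77 6e 61.
Inner hash: sum = 105+171+206+78+176+119+110+97 = 1062; mod 256 = 38 → 26.
Outer input = (K'⊕opad) ∥ inner = 03 c1 a4 24 da ∥ 26.
Outer hash (tag): sum = 3+193+164+36+218+38 = 652; mod 256 = 140 → 8c.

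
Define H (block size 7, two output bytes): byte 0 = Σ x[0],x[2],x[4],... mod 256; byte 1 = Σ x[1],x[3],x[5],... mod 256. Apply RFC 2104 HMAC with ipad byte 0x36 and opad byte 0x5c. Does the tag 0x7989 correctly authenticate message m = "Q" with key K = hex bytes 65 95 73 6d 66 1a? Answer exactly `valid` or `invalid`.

Key hex bytes 65 95 73 6d 66 1a is 6 bytes ≤ B = 7; zero-pad to 7 bytes: K' = 65 95 73 6d 66 1a 00.
K' ⊕ ipad = 53 a3 45 5b 50 2c 36; K' ⊕ opad = 39 c9 2f 31 3a 46 5c.
Inner hash: even-index sum = 286 mod 256 = 30; odd-index sum = 379 mod 256 = 123 → 1e 7b.
Outer hash (recomputed tag): even-index sum = 377 mod 256 = 121; odd-index sum = 350 mod 256 = 94 → 79 5e.
Recomputed tag = 795e; claimed = 7989 → mismatch.

invalid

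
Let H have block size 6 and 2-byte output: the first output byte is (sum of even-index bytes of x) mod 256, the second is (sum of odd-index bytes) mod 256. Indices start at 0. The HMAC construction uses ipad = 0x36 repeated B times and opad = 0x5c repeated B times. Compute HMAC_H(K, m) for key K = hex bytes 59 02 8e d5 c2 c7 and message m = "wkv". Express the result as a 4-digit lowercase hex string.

7df5

Key hex bytes 59 02 8e d5 c2 c7 is exactly B = 6 bytes: K' = 59 02 8e d5 c2 c7.
K' ⊕ ipad = 6f 34 b8 e3 f4 f1.  K' ⊕ opad = 05 5e d2 89 9e 9b.
Inner input = (K'⊕ipad) ∥ m = 6f 34 b8 e3 f4 f1 ∥ 77 6b 76.
Inner hash: even-index sum = 776 mod 256 = 8; odd-index sum = 627 mod 256 = 115 → 08 73.
Outer input = (K'⊕opad) ∥ inner = 05 5e d2 89 9e 9b ∥ 08 73.
Outer hash (tag): even-index sum = 381 mod 256 = 125; odd-index sum = 501 mod 256 = 245 → 7d f5.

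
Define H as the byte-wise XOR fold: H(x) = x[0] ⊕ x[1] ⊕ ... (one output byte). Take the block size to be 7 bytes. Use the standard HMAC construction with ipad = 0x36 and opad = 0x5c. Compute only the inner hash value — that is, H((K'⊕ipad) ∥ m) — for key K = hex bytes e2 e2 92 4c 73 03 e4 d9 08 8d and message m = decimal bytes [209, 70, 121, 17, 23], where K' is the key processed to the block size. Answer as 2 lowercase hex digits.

Key hex bytes e2 e2 92 4c 73 03 e4 d9 08 8d is 10 bytes > B = 7, so hash it first: H(key) = 16, then zero-pad to 7 bytes: K' = 16 00 00 00 00 00 00.
K' ⊕ ipad = 20 36 36 36 36 36 36.
Inner input = 20 36 36 36 36 36 36 ∥ d1 46 79 11 17.
Inner hash: XOR 20⊕36⊕36⊕36⊕36⊕36⊕36⊕d1⊕46⊕79⊕11⊕17 = c8.

c8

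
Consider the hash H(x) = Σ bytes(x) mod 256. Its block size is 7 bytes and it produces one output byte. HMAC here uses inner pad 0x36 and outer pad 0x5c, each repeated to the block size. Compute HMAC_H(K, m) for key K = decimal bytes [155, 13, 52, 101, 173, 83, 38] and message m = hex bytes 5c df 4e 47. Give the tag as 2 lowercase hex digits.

Key decimal bytes [155, 13, 52, 101, 173, 83, 38] = 9b 0d 34 65 ad 53 26 is exactly B = 7 bytes: K' = 9b 0d 34 65 ad 53 26.
K' ⊕ ipad = ad 3b 02 53 9b 65 10.  K' ⊕ opad = c7 51 68 39 f1 0f 7a.
Inner input = (K'⊕ipad) ∥ m = ad 3b 02 53 9b 65 10 ∥ 5c df 4e 47.
Inner hash: sum = 173+59+2+83+155+101+16+92+223+78+71 = 1053; mod 256 = 29 → 1d.
Outer input = (K'⊕opad) ∥ inner = c7 51 68 39 f1 0f 7a ∥ 1d.
Outer hash (tag): sum = 199+81+104+57+241+15+122+29 = 848; mod 256 = 80 → 50.

50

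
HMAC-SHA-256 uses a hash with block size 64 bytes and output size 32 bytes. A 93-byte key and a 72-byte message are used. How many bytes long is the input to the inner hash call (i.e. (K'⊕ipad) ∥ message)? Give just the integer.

Key is 93 > 64 bytes, so it is hashed to 32 bytes then zero-padded to 64: |K'| = 64.
Inner input = (K'⊕ipad) ∥ m → 64 + 72 = 136 bytes.

136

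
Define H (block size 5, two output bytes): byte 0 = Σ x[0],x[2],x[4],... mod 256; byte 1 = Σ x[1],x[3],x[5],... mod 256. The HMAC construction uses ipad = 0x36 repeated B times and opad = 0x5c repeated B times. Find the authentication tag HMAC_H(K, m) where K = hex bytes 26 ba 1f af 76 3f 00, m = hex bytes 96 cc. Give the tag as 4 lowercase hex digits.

Key hex bytes 26 ba 1f af 76 3f 00 is 7 bytes > B = 5, so hash it first: H(key) = bb a8, then zero-pad to 5 bytes: K' = bb a8 00 00 00.
K' ⊕ ipad = 8d 9e 36 36 36.  K' ⊕ opad = e7 f4 5c 5c 5c.
Inner input = (K'⊕ipad) ∥ m = 8d 9e 36 36 36 ∥ 96 cc.
Inner hash: even-index sum = 453 mod 256 = 197; odd-index sum = 362 mod 256 = 106 → c5 6a.
Outer input = (K'⊕opad) ∥ inner = e7 f4 5c 5c 5c ∥ c5 6a.
Outer hash (tag): even-index sum = 521 mod 256 = 9; odd-index sum = 533 mod 256 = 21 → 09 15.

0915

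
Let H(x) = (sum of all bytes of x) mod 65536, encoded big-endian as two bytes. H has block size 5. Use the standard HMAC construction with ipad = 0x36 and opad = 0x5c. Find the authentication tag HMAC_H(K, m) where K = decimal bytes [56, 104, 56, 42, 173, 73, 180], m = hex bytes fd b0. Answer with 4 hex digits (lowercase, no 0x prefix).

0282

Key decimal bytes [56, 104, 56, 42, 173, 73, 180] = 38 68 38 2a ad 49 b4 is 7 bytes > B = 5, so hash it first: H(key) = 02 ac, then zero-pad to 5 bytes: K' = 02 ac 00 00 00.
K' ⊕ ipad = 34 9a 36 36 36.  K' ⊕ opad = 5e f0 5c 5c 5c.
Inner input = (K'⊕ipad) ∥ m = 34 9a 36 36 36 ∥ fd b0.
Inner hash: sum = 52+154+54+54+54+253+176 = 797 → 03 1d.
Outer input = (K'⊕opad) ∥ inner = 5e f0 5c 5c 5c ∥ 03 1d.
Outer hash (tag): sum = 94+240+92+92+92+3+29 = 642 → 02 82.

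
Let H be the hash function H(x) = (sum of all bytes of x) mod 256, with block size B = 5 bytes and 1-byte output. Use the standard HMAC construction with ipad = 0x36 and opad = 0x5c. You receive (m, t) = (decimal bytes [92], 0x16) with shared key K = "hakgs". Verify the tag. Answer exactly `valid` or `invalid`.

valid

Key "hakgs" = 68 61 6b 67 73 is exactly B = 5 bytes: K' = 68 61 6b 67 73.
K' ⊕ ipad = 5e 57 5d 51 45; K' ⊕ opad = 34 3d 37 3b 2f.
Inner hash: sum = 94+87+93+81+69+92 = 516; mod 256 = 4 → 04.
Outer hash (recomputed tag): sum = 52+61+55+59+47+4 = 278; mod 256 = 22 → 16.
Recomputed tag = 16; claimed = 16 → match.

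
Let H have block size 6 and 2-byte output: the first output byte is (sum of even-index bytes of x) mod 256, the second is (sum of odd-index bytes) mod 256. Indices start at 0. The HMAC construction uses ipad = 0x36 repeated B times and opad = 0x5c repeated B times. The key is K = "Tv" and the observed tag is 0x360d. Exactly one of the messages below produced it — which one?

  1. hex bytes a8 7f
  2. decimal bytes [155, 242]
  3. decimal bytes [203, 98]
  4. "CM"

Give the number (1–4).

1

Key "Tv" = 54 76 is 2 bytes ≤ B = 6; zero-pad to 6 bytes: K' = 54 76 00 00 00 00.
K' ⊕ ipad = 62 40 36 36 36 36; K' ⊕ opad = 08 2a 5c 5c 5c 5c.
m1: inner = H(62 40 36 36 36 36 a8 7f) = 76 2b; tag = H(08 2a 5c 5c 5c 5c 76 2b) = 360d ← matches
m2: inner = H(62 40 36 36 36 36 9b f2) = 69 9e; tag = H(08 2a 5c 5c 5c 5c 69 9e) = 2980
m3: inner = H(62 40 36 36 36 36 cb 62) = 99 0e; tag = H(08 2a 5c 5c 5c 5c 99 0e) = 59f0
m4: inner = H(62 40 36 36 36 36 43 4d) = 11 f9; tag = H(08 2a 5c 5c 5c 5c 11 f9) = d1db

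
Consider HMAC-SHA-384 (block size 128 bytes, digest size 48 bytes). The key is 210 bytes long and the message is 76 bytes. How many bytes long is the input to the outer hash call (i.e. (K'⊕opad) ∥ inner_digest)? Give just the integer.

176

Key is 210 > 128 bytes, so it is hashed to 48 bytes then zero-padded to 128: |K'| = 128.
Outer input = (K'⊕opad) ∥ H(inner) → 128 + 48 = 176 bytes.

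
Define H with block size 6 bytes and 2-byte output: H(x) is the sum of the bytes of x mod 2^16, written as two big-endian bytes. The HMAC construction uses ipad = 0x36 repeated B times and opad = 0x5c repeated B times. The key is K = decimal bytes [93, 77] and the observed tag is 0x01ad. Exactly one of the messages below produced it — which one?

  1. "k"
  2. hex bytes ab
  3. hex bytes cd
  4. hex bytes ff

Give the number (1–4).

1

Key decimal bytes [93, 77] = 5d 4d is 2 bytes ≤ B = 6; zero-pad to 6 bytes: K' = 5d 4d 00 00 00 00.
K' ⊕ ipad = 6b 7b 36 36 36 36; K' ⊕ opad = 01 11 5c 5c 5c 5c.
m1: inner = H(6b 7b 36 36 36 36 6b) = 02 29; tag = H(01 11 5c 5c 5c 5c 02 29) = 01ad ← matches
m2: inner = H(6b 7b 36 36 36 36 ab) = 02 69; tag = H(01 11 5c 5c 5c 5c 02 69) = 01ed
m3: inner = H(6b 7b 36 36 36 36 cd) = 02 8b; tag = H(01 11 5c 5c 5c 5c 02 8b) = 020f
m4: inner = H(6b 7b 36 36 36 36 ff) = 02 bd; tag = H(01 11 5c 5c 5c 5c 02 bd) = 0241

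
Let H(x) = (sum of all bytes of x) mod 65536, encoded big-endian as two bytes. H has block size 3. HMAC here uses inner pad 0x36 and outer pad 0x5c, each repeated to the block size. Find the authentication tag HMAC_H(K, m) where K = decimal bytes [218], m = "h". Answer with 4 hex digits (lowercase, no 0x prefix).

01ff

Key decimal bytes [218] = da is 1 byte ≤ B = 3; zero-pad to 3 bytes: K' = da 00 00.
K' ⊕ ipad = ec 36 36.  K' ⊕ opad = 86 5c 5c.
Inner input = (K'⊕ipad) ∥ m = ec 36 36 ∥ 68.
Inner hash: sum = 236+54+54+104 = 448 → 01 c0.
Outer input = (K'⊕opad) ∥ inner = 86 5c 5c ∥ 01 c0.
Outer hash (tag): sum = 134+92+92+1+192 = 511 → 01 ff.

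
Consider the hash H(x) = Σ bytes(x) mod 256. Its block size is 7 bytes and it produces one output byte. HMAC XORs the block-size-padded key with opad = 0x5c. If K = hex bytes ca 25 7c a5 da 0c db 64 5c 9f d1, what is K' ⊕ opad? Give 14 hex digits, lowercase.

5d5c5c5c5c5c5c

Key hex bytes ca 25 7c a5 da 0c db 64 5c 9f d1 is 11 bytes > B = 7, so hash it first: H(key) = 01, then zero-pad to 7 bytes: K' = 01 00 00 00 00 00 00.
XOR each byte with 0x5c: 01⊕5c=5d, 00⊕5c=5c, 00⊕5c=5c, 00⊕5c=5c, 00⊕5c=5c, 00⊕5c=5c, 00⊕5c=5c.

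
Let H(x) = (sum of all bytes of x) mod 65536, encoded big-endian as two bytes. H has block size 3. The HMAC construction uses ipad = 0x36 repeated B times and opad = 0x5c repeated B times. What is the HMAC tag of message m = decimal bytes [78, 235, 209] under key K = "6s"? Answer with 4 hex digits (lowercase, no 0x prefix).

Key "6s" = 36 73 is 2 bytes ≤ B = 3; zero-pad to 3 bytes: K' = 36 73 00.
K' ⊕ ipad = 00 45 36.  K' ⊕ opad = 6a 2f 5c.
Inner input = (K'⊕ipad) ∥ m = 00 45 36 ∥ 4e eb d1.
Inner hash: sum = 0+69+54+78+235+209 = 645 → 02 85.
Outer input = (K'⊕opad) ∥ inner = 6a 2f 5c ∥ 02 85.
Outer hash (tag): sum = 106+47+92+2+133 = 380 → 01 7c.

017c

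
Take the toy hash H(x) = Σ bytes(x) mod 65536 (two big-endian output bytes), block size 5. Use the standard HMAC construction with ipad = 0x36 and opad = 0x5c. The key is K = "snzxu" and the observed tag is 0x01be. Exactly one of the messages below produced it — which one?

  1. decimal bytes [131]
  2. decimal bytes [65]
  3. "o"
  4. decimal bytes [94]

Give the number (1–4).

Key "snzxu" = 73 6e 7a 78 75 is exactly B = 5 bytes: K' = 73 6e 7a 78 75.
K' ⊕ ipad = 45 58 4c 4e 43; K' ⊕ opad = 2f 32 26 24 29.
m1: inner = H(45 58 4c 4e 43 83) = 01 fd; tag = H(2f 32 26 24 29 01 fd) = 01d2
m2: inner = H(45 58 4c 4e 43 41) = 01 bb; tag = H(2f 32 26 24 29 01 bb) = 0190
m3: inner = H(45 58 4c 4e 43 6f) = 01 e9; tag = H(2f 32 26 24 29 01 e9) = 01be ← matches
m4: inner = H(45 58 4c 4e 43 5e) = 01 d8; tag = H(2f 32 26 24 29 01 d8) = 01ad

3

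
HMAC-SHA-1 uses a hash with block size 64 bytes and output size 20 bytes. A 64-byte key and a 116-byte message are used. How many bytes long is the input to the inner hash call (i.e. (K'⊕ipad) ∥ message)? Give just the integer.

180

Key is 64 ≤ 64 bytes, zero-padded: |K'| = 64.
Inner input = (K'⊕ipad) ∥ m → 64 + 116 = 180 bytes.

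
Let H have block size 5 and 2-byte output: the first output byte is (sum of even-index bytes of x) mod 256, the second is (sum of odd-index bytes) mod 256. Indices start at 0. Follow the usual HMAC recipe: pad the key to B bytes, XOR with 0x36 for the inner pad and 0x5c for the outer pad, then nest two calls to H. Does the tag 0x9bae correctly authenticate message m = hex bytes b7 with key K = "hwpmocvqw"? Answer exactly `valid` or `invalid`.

Key "hwpmocvqw" = 68 77 70 6d 6f 63 76 71 77 is 9 bytes > B = 5, so hash it first: H(key) = 34 b8, then zero-pad to 5 bytes: K' = 34 b8 00 00 00.
K' ⊕ ipad = 02 8e 36 36 36; K' ⊕ opad = 68 e4 5c 5c 5c.
Inner hash: even-index sum = 110 mod 256 = 110; odd-index sum = 379 mod 256 = 123 → 6e 7b.
Outer hash (recomputed tag): even-index sum = 411 mod 256 = 155; odd-index sum = 430 mod 256 = 174 → 9b ae.
Recomputed tag = 9bae; claimed = 9bae → match.

valid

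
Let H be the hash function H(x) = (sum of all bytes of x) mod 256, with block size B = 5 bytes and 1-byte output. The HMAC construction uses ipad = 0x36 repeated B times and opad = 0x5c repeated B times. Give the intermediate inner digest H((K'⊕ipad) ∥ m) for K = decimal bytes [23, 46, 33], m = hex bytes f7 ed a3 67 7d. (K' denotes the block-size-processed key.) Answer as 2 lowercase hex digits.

Key decimal bytes [23, 46, 33] = 17 2e 21 is 3 bytes ≤ B = 5; zero-pad to 5 bytes: K' = 17 2e 21 00 00.
K' ⊕ ipad = 21 18 17 36 36.
Inner input = 21 18 17 36 36 ∥ f7 ed a3 67 7d.
Inner hash: sum = 33+24+23+54+54+247+237+163+103+125 = 1063; mod 256 = 39 → 27.

27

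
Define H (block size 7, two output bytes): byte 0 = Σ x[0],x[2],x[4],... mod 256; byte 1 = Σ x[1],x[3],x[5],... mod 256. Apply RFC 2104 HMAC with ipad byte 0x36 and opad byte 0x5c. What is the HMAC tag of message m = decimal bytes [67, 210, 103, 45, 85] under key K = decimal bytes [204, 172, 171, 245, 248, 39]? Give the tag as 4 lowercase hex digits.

Key decimal bytes [204, 172, 171, 245, 248, 39] = cc ac ab f5 f8 27 is 6 bytes ≤ B = 7; zero-pad to 7 bytes: K' = cc ac ab f5 f8 27 00.
K' ⊕ ipad = fa 9a 9d c3 ce 11 36.  K' ⊕ opad = 90 f0 f7 a9 a4 7b 5c.
Inner input = (K'⊕ipad) ∥ m = fa 9a 9d c3 ce 11 36 ∥ 43 d2 67 2d 55.
Inner hash: even-index sum = 922 mod 256 = 154; odd-index sum = 621 mod 256 = 109 → 9a 6d.
Outer input = (K'⊕opad) ∥ inner = 90 f0 f7 a9 a4 7b 5c ∥ 9a 6d.
Outer hash (tag): even-index sum = 756 mod 256 = 244; odd-index sum = 686 mod 256 = 174 → f4 ae.

f4ae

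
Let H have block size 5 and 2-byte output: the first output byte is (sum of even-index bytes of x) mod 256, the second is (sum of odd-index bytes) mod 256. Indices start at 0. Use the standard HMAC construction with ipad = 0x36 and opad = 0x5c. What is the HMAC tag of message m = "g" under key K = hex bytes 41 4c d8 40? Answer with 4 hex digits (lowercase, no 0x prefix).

54c7

Key hex bytes 41 4c d8 40 is 4 bytes ≤ B = 5; zero-pad to 5 bytes: K' = 41 4c d8 40 00.
K' ⊕ ipad = 77 7a ee 76 36.  K' ⊕ opad = 1d 10 84 1c 5c.
Inner input = (K'⊕ipad) ∥ m = 77 7a ee 76 36 ∥ 67.
Inner hash: even-index sum = 411 mod 256 = 155; odd-index sum = 343 mod 256 = 87 → 9b 57.
Outer input = (K'⊕opad) ∥ inner = 1d 10 84 1c 5c ∥ 9b 57.
Outer hash (tag): even-index sum = 340 mod 256 = 84; odd-index sum = 199 mod 256 = 199 → 54 c7.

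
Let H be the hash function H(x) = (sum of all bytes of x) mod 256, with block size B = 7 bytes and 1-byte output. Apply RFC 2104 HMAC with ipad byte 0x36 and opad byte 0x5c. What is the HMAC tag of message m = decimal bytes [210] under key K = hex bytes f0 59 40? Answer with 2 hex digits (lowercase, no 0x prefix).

92

Key hex bytes f0 59 40 is 3 bytes ≤ B = 7; zero-pad to 7 bytes: K' = f0 59 40 00 00 00 00.
K' ⊕ ipad = c6 6f 76 36 36 36 36.  K' ⊕ opad = ac 05 1c 5c 5c 5c 5c.
Inner input = (K'⊕ipad) ∥ m = c6 6f 76 36 36 36 36 ∥ d2.
Inner hash: sum = 198+111+118+54+54+54+54+210 = 853; mod 256 = 85 → 55.
Outer input = (K'⊕opad) ∥ inner = ac 05 1c 5c 5c 5c 5c ∥ 55.
Outer hash (tag): sum = 172+5+28+92+92+92+92+85 = 658; mod 256 = 146 → 92.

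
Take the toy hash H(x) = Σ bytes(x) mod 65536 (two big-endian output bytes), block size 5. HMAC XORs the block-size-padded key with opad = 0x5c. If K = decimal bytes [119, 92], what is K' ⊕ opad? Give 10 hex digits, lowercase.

2b005c5c5c

Key decimal bytes [119, 92] = 77 5c is 2 bytes ≤ B = 5; zero-pad to 5 bytes: K' = 77 5c 00 00 00.
XOR each byte with 0x5c: 77⊕5c=2b, 5c⊕5c=00, 00⊕5c=5c, 00⊕5c=5c, 00⊕5c=5c.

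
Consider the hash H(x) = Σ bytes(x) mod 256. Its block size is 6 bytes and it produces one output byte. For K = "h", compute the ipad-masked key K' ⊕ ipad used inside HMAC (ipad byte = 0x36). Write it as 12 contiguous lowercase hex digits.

5e3636363636

Key "h" = 68 is 1 byte ≤ B = 6; zero-pad to 6 bytes: K' = 68 00 00 00 00 00.
XOR each byte with 0x36: 68⊕36=5e, 00⊕36=36, 00⊕36=36, 00⊕36=36, 00⊕36=36, 00⊕36=36.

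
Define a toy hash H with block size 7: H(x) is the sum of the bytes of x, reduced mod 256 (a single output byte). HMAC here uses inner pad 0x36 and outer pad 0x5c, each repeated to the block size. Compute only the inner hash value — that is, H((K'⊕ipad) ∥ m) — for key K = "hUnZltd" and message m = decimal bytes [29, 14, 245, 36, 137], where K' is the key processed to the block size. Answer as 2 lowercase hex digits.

Key "hUnZltd" = 68 55 6e 5a 6c 74 64 is exactly B = 7 bytes: K' = 68 55 6e 5a 6c 74 64.
K' ⊕ ipad = 5e 63 58 6c 5a 42 52.
Inner input = 5e 63 58 6c 5a 42 52 ∥ 1d 0e f5 24 89.
Inner hash: sum = 94+99+88+108+90+66+82+29+14+245+36+137 = 1088; mod 256 = 64 → 40.

40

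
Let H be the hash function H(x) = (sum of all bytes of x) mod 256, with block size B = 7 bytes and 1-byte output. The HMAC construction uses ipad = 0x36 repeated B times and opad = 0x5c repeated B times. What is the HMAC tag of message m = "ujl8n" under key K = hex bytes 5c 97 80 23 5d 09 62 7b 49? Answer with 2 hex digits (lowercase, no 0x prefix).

Key hex bytes 5c 97 80 23 5d 09 62 7b 49 is 9 bytes > B = 7, so hash it first: H(key) = 22, then zero-pad to 7 bytes: K' = 22 00 00 00 00 00 00.
K' ⊕ ipad = 14 36 36 36 36 36 36.  K' ⊕ opad = 7e 5c 5c 5c 5c 5c 5c.
Inner input = (K'⊕ipad) ∥ m = 14 36 36 36 36 36 36 ∥ 75 6a 6c 38 6e.
Inner hash: sum = 20+54+54+54+54+54+54+117+106+108+56+110 = 841; mod 256 = 73 → 49.
Outer input = (K'⊕opad) ∥ inner = 7e 5c 5c 5c 5c 5c 5c ∥ 49.
Outer hash (tag): sum = 126+92+92+92+92+92+92+73 = 751; mod 256 = 239 → ef.

ef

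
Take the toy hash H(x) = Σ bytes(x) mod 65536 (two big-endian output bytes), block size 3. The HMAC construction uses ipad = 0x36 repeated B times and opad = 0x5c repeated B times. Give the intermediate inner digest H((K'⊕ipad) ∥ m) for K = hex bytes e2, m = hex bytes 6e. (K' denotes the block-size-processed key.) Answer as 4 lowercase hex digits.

Key hex bytes e2 is 1 byte ≤ B = 3; zero-pad to 3 bytes: K' = e2 00 00.
K' ⊕ ipad = d4 36 36.
Inner input = d4 36 36 ∥ 6e.
Inner hash: sum = 212+54+54+110 = 430 → 01 ae.

01ae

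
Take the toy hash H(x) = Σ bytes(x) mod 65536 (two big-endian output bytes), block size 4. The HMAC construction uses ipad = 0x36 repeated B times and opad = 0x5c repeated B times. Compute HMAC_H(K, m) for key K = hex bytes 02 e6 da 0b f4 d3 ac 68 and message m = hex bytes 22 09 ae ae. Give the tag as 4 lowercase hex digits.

02c9

Key hex bytes 02 e6 da 0b f4 d3 ac 68 is 8 bytes > B = 4, so hash it first: H(key) = 04 a8, then zero-pad to 4 bytes: K' = 04 a8 00 00.
K' ⊕ ipad = 32 9e 36 36.  K' ⊕ opad = 58 f4 5c 5c.
Inner input = (K'⊕ipad) ∥ m = 32 9e 36 36 ∥ 22 09 ae ae.
Inner hash: sum = 50+158+54+54+34+9+174+174 = 707 → 02 c3.
Outer input = (K'⊕opad) ∥ inner = 58 f4 5c 5c ∥ 02 c3.
Outer hash (tag): sum = 88+244+92+92+2+195 = 713 → 02 c9.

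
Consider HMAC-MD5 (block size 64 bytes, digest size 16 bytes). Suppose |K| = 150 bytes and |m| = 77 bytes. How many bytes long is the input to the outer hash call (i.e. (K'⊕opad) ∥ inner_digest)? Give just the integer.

Key is 150 > 64 bytes, so it is hashed to 16 bytes then zero-padded to 64: |K'| = 64.
Outer input = (K'⊕opad) ∥ H(inner) → 64 + 16 = 80 bytes.

80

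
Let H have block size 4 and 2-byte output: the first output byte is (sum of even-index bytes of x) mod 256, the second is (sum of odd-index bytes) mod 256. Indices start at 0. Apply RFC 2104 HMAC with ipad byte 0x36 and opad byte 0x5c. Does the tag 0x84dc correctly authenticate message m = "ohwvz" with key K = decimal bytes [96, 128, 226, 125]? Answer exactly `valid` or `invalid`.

Key decimal bytes [96, 128, 226, 125] = 60 80 e2 7d is exactly B = 4 bytes: K' = 60 80 e2 7d.
K' ⊕ ipad = 56 b6 d4 4b; K' ⊕ opad = 3c dc be 21.
Inner hash: even-index sum = 650 mod 256 = 138; odd-index sum = 479 mod 256 = 223 → 8a df.
Outer hash (recomputed tag): even-index sum = 388 mod 256 = 132; odd-index sum = 476 mod 256 = 220 → 84 dc.
Recomputed tag = 84dc; claimed = 84dc → match.

valid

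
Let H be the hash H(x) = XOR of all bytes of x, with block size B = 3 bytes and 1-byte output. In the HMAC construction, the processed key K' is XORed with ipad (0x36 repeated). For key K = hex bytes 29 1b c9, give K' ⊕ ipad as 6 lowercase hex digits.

Key hex bytes 29 1b c9 is exactly B = 3 bytes: K' = 29 1b c9.
XOR each byte with 0x36: 29⊕36=1f, 1b⊕36=2d, c9⊕36=ff.

1f2dff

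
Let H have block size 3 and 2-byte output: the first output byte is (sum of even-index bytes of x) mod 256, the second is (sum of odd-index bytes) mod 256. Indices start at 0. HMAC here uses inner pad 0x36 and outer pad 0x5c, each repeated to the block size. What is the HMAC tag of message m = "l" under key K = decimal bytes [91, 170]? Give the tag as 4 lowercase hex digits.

6b99

Key decimal bytes [91, 170] = 5b aa is 2 bytes ≤ B = 3; zero-pad to 3 bytes: K' = 5b aa 00.
K' ⊕ ipad = 6d 9c 36.  K' ⊕ opad = 07 f6 5c.
Inner input = (K'⊕ipad) ∥ m = 6d 9c 36 ∥ 6c.
Inner hash: even-index sum = 163 mod 256 = 163; odd-index sum = 264 mod 256 = 8 → a3 08.
Outer input = (K'⊕opad) ∥ inner = 07 f6 5c ∥ a3 08.
Outer hash (tag): even-index sum = 107 mod 256 = 107; odd-index sum = 409 mod 256 = 153 → 6b 99.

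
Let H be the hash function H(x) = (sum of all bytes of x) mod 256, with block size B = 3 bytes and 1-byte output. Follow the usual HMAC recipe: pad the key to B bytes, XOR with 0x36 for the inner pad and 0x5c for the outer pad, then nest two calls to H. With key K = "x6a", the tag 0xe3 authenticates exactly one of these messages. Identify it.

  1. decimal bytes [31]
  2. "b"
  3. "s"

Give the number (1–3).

3

Key "x6a" = 78 36 61 is exactly B = 3 bytes: K' = 78 36 61.
K' ⊕ ipad = 4e 00 57; K' ⊕ opad = 24 6a 3d.
m1: inner = H(4e 00 57 1f) = c4; tag = H(24 6a 3d c4) = 8f
m2: inner = H(4e 00 57 62) = 07; tag = H(24 6a 3d 07) = d2
m3: inner = H(4e 00 57 73) = 18; tag = H(24 6a 3d 18) = e3 ← matches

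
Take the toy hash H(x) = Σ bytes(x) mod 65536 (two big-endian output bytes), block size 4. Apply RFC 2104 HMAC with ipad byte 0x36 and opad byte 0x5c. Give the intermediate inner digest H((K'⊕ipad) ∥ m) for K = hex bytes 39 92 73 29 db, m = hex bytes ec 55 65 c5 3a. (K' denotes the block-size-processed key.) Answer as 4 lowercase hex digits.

03b9

Key hex bytes 39 92 73 29 db is 5 bytes > B = 4, so hash it first: H(key) = 02 42, then zero-pad to 4 bytes: K' = 02 42 00 00.
K' ⊕ ipad = 34 74 36 36.
Inner input = 34 74 36 36 ∥ ec 55 65 c5 3a.
Inner hash: sum = 52+116+54+54+236+85+101+197+58 = 953 → 03 b9.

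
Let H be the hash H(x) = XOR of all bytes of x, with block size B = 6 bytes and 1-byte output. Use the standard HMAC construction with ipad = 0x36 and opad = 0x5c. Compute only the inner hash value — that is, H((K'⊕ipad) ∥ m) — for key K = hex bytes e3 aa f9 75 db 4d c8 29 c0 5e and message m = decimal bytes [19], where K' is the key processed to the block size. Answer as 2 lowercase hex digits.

3f

Key hex bytes e3 aa f9 75 db 4d c8 29 c0 5e is 10 bytes > B = 6, so hash it first: H(key) = 2c, then zero-pad to 6 bytes: K' = 2c 00 00 00 00 00.
K' ⊕ ipad = 1a 36 36 36 36 36.
Inner input = 1a 36 36 36 36 36 ∥ 13.
Inner hash: XOR 1a⊕36⊕36⊕36⊕36⊕36⊕13 = 3f.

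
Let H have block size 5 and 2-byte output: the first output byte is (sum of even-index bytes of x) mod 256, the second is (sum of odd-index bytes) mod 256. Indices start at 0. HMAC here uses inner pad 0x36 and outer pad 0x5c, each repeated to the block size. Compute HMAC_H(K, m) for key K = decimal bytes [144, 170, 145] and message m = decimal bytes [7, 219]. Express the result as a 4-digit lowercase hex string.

ceb0

Key decimal bytes [144, 170, 145] = 90 aa 91 is 3 bytes ≤ B = 5; zero-pad to 5 bytes: K' = 90 aa 91 00 00.
K' ⊕ ipad = a6 9c a7 36 36.  K' ⊕ opad = cc f6 cd 5c 5c.
Inner input = (K'⊕ipad) ∥ m = a6 9c a7 36 36 ∥ 07 db.
Inner hash: even-index sum = 606 mod 256 = 94; odd-index sum = 217 mod 256 = 217 → 5e d9.
Outer input = (K'⊕opad) ∥ inner = cc f6 cd 5c 5c ∥ 5e d9.
Outer hash (tag): even-index sum = 718 mod 256 = 206; odd-index sum = 432 mod 256 = 176 → ce b0.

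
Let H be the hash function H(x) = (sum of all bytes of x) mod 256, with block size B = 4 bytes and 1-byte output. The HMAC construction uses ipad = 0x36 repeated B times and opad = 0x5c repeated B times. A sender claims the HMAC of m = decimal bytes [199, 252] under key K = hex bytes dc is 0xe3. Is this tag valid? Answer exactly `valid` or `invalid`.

Key hex bytes dc is 1 byte ≤ B = 4; zero-pad to 4 bytes: K' = dc 00 00 00.
K' ⊕ ipad = ea 36 36 36; K' ⊕ opad = 80 5c 5c 5c.
Inner hash: sum = 234+54+54+54+199+252 = 847; mod 256 = 79 → 4f.
Outer hash (recomputed tag): sum = 128+92+92+92+79 = 483; mod 256 = 227 → e3.
Recomputed tag = e3; claimed = e3 → match.

valid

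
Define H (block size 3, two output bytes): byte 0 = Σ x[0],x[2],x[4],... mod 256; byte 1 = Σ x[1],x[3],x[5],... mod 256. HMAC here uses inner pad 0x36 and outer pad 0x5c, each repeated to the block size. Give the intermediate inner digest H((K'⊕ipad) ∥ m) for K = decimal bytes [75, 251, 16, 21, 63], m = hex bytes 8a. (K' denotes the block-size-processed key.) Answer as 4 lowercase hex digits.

Key decimal bytes [75, 251, 16, 21, 63] = 4b fb 10 15 3f is 5 bytes > B = 3, so hash it first: H(key) = 9a 10, then zero-pad to 3 bytes: K' = 9a 10 00.
K' ⊕ ipad = ac 26 36.
Inner input = ac 26 36 ∥ 8a.
Inner hash: even-index sum = 226 mod 256 = 226; odd-index sum = 176 mod 256 = 176 → e2 b0.

e2b0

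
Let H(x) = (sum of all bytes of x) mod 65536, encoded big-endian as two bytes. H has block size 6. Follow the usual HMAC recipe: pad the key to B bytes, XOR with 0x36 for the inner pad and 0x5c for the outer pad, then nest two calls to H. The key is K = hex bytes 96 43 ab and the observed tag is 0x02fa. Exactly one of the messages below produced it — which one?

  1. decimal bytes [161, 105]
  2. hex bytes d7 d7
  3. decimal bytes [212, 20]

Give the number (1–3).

Key hex bytes 96 43 ab is 3 bytes ≤ B = 6; zero-pad to 6 bytes: K' = 96 43 ab 00 00 00.
K' ⊕ ipad = a0 75 9d 36 36 36; K' ⊕ opad = ca 1f f7 5c 5c 5c.
m1: inner = H(a0 75 9d 36 36 36 a1 69) = 03 5e; tag = H(ca 1f f7 5c 5c 5c 03 5e) = 0355
m2: inner = H(a0 75 9d 36 36 36 d7 d7) = 04 02; tag = H(ca 1f f7 5c 5c 5c 04 02) = 02fa ← matches
m3: inner = H(a0 75 9d 36 36 36 d4 14) = 03 3c; tag = H(ca 1f f7 5c 5c 5c 03 3c) = 0333

2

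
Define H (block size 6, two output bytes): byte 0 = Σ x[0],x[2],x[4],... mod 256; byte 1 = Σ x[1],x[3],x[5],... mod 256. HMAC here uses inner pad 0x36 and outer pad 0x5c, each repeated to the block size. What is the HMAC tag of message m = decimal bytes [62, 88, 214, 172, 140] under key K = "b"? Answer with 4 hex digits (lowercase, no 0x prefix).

56ba

Key "b" = 62 is 1 byte ≤ B = 6; zero-pad to 6 bytes: K' = 62 00 00 00 00 00.
K' ⊕ ipad = 54 36 36 36 36 36.  K' ⊕ opad = 3e 5c 5c 5c 5c 5c.
Inner input = (K'⊕ipad) ∥ m = 54 36 36 36 36 36 ∥ 3e 58 d6 ac 8c.
Inner hash: even-index sum = 608 mod 256 = 96; odd-index sum = 422 mod 256 = 166 → 60 a6.
Outer input = (K'⊕opad) ∥ inner = 3e 5c 5c 5c 5c 5c ∥ 60 a6.
Outer hash (tag): even-index sum = 342 mod 256 = 86; odd-index sum = 442 mod 256 = 186 → 56 ba.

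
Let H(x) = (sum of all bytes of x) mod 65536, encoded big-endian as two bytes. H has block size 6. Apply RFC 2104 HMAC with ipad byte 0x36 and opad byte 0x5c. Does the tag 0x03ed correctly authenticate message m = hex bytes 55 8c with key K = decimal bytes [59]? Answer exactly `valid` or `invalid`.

Key decimal bytes [59] = 3b is 1 byte ≤ B = 6; zero-pad to 6 bytes: K' = 3b 00 00 00 00 00.
K' ⊕ ipad = 0d 36 36 36 36 36; K' ⊕ opad = 67 5c 5c 5c 5c 5c.
Inner hash: sum = 13+54+54+54+54+54+85+140 = 508 → 01 fc.
Outer hash (recomputed tag): sum = 103+92+92+92+92+92+1+252 = 816 → 03 30.
Recomputed tag = 0330; claimed = 03ed → mismatch.

invalid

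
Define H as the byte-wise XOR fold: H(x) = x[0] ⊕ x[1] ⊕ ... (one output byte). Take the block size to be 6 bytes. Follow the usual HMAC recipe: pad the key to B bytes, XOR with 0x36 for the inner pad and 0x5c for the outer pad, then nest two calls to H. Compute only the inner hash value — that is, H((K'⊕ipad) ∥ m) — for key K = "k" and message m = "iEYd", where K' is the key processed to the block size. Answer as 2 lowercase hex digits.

7a

Key "k" = 6b is 1 byte ≤ B = 6; zero-pad to 6 bytes: K' = 6b 00 00 00 00 00.
K' ⊕ ipad = 5d 36 36 36 36 36.
Inner input = 5d 36 36 36 36 36 ∥ 69 45 59 64.
Inner hash: XOR 5d⊕36⊕36⊕36⊕36⊕36⊕69⊕45⊕59⊕64 = 7a.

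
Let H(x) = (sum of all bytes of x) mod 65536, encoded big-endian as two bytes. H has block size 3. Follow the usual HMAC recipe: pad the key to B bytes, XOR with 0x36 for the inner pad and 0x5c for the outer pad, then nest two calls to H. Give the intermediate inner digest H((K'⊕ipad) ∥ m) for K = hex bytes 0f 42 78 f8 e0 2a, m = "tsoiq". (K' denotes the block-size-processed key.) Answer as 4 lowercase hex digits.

0397

Key hex bytes 0f 42 78 f8 e0 2a is 6 bytes > B = 3, so hash it first: H(key) = 02 cb, then zero-pad to 3 bytes: K' = 02 cb 00.
K' ⊕ ipad = 34 fd 36.
Inner input = 34 fd 36 ∥ 74 73 6f 69 71.
Inner hash: sum = 52+253+54+116+115+111+105+113 = 919 → 03 97.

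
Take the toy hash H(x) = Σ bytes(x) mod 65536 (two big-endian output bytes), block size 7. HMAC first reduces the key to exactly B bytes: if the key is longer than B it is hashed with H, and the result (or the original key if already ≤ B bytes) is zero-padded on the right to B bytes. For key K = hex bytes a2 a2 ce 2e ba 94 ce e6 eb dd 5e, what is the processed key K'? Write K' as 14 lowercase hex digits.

07680000000000

|K| = 11 > B = 7, so first hash the key.
H(K): sum = 162+162+206+46+186+148+206+230+235+221+94 = 1896 → 07 68.
Zero-pad H(K) = 07 68 to 7 bytes: K' = 07 68 00 00 00 00 00.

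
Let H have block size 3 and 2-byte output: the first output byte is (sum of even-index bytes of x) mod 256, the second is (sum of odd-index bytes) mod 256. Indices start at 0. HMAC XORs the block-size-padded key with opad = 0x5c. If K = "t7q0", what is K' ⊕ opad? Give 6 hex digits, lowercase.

Key "t7q0" = 74 37 71 30 is 4 bytes > B = 3, so hash it first: H(key) = e5 67, then zero-pad to 3 bytes: K' = e5 67 00.
XOR each byte with 0x5c: e5⊕5c=b9, 67⊕5c=3b, 00⊕5c=5c.

b93b5c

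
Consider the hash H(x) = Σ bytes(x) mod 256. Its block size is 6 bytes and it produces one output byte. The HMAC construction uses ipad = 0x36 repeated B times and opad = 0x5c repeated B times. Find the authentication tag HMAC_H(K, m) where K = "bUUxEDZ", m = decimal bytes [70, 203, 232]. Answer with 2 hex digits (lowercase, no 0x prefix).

Key "bUUxEDZ" = 62 55 55 78 45 44 5a is 7 bytes > B = 6, so hash it first: H(key) = 67, then zero-pad to 6 bytes: K' = 67 00 00 00 00 00.
K' ⊕ ipad = 51 36 36 36 36 36.  K' ⊕ opad = 3b 5c 5c 5c 5c 5c.
Inner input = (K'⊕ipad) ∥ m = 51 36 36 36 36 36 ∥ 46 cb e8.
Inner hash: sum = 81+54+54+54+54+54+70+203+232 = 856; mod 256 = 88 → 58.
Outer input = (K'⊕opad) ∥ inner = 3b 5c 5c 5c 5c 5c ∥ 58.
Outer hash (tag): sum = 59+92+92+92+92+92+88 = 607; mod 256 = 95 → 5f.

5f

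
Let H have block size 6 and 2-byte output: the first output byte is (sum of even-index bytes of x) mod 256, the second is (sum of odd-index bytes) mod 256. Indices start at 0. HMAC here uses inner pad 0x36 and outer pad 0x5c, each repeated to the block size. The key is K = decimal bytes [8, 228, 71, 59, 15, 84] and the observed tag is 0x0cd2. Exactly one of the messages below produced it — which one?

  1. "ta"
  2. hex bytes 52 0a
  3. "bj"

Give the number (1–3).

Key decimal bytes [8, 228, 71, 59, 15, 84] = 08 e4 47 3b 0f 54 is exactly B = 6 bytes: K' = 08 e4 47 3b 0f 54.
K' ⊕ ipad = 3e d2 71 0d 39 62; K' ⊕ opad = 54 b8 1b 67 53 08.
m1: inner = H(3e d2 71 0d 39 62 74 61) = 5c a2; tag = H(54 b8 1b 67 53 08 5c a2) = 1ec9
m2: inner = H(3e d2 71 0d 39 62 52 0a) = 3a 4b; tag = H(54 b8 1b 67 53 08 3a 4b) = fc72
m3: inner = H(3e d2 71 0d 39 62 62 6a) = 4a ab; tag = H(54 b8 1b 67 53 08 4a ab) = 0cd2 ← matches

3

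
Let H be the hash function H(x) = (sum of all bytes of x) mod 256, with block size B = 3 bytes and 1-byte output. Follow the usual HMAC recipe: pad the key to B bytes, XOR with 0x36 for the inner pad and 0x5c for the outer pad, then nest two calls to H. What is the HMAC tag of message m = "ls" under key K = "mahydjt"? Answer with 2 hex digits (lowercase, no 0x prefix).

Key "mahydjt" = 6d 61 68 79 64 6a 74 is 7 bytes > B = 3, so hash it first: H(key) = f1, then zero-pad to 3 bytes: K' = f1 00 00.
K' ⊕ ipad = c7 36 36.  K' ⊕ opad = ad 5c 5c.
Inner input = (K'⊕ipad) ∥ m = c7 36 36 ∥ 6c 73.
Inner hash: sum = 199+54+54+108+115 = 530; mod 256 = 18 → 12.
Outer input = (K'⊕opad) ∥ inner = ad 5c 5c ∥ 12.
Outer hash (tag): sum = 173+92+92+18 = 375; mod 256 = 119 → 77.

77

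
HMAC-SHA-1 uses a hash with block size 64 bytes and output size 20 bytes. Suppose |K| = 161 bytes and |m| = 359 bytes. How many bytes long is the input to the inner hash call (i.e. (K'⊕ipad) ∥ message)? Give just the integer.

423

Key is 161 > 64 bytes, so it is hashed to 20 bytes then zero-padded to 64: |K'| = 64.
Inner input = (K'⊕ipad) ∥ m → 64 + 359 = 423 bytes.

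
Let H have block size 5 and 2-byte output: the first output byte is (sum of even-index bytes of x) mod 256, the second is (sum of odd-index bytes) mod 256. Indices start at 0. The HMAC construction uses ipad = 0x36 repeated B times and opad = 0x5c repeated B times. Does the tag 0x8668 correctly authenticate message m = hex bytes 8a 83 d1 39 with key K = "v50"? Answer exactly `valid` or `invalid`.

Key "v50" = 76 35 30 is 3 bytes ≤ B = 5; zero-pad to 5 bytes: K' = 76 35 30 00 00.
K' ⊕ ipad = 40 03 06 36 36; K' ⊕ opad = 2a 69 6c 5c 5c.
Inner hash: even-index sum = 312 mod 256 = 56; odd-index sum = 404 mod 256 = 148 → 38 94.
Outer hash (recomputed tag): even-index sum = 390 mod 256 = 134; odd-index sum = 253 mod 256 = 253 → 86 fd.
Recomputed tag = 86fd; claimed = 8668 → mismatch.

invalid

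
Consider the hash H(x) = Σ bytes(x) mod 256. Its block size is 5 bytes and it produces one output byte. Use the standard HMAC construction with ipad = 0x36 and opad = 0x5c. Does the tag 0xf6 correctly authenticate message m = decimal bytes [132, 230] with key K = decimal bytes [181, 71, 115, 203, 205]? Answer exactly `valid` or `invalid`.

Key decimal bytes [181, 71, 115, 203, 205] = b5 47 73 cb cd is exactly B = 5 bytes: K' = b5 47 73 cb cd.
K' ⊕ ipad = 83 71 45 fd fb; K' ⊕ opad = e9 1b 2f 97 91.
Inner hash: sum = 131+113+69+253+251+132+230 = 1179; mod 256 = 155 → 9b.
Outer hash (recomputed tag): sum = 233+27+47+151+145+155 = 758; mod 256 = 246 → f6.
Recomputed tag = f6; claimed = f6 → match.

valid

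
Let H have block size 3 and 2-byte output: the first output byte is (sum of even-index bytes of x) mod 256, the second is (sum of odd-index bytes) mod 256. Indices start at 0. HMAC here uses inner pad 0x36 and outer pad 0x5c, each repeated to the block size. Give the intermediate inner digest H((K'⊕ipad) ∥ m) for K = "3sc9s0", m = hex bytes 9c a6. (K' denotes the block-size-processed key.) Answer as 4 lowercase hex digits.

1b86

Key "3sc9s0" = 33 73 63 39 73 30 is 6 bytes > B = 3, so hash it first: H(key) = 09 dc, then zero-pad to 3 bytes: K' = 09 dc 00.
K' ⊕ ipad = 3f ea 36.
Inner input = 3f ea 36 ∥ 9c a6.
Inner hash: even-index sum = 283 mod 256 = 27; odd-index sum = 390 mod 256 = 134 → 1b 86.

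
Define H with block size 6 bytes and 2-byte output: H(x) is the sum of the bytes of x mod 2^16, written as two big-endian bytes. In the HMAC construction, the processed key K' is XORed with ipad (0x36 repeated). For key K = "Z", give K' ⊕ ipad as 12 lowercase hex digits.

6c3636363636

Key "Z" = 5a is 1 byte ≤ B = 6; zero-pad to 6 bytes: K' = 5a 00 00 00 00 00.
XOR each byte with 0x36: 5a⊕36=6c, 00⊕36=36, 00⊕36=36, 00⊕36=36, 00⊕36=36, 00⊕36=36.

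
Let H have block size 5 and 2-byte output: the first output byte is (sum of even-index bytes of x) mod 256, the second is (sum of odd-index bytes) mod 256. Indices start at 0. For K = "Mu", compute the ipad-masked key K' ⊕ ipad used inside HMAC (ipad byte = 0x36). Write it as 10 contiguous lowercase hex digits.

7b43363636

Key "Mu" = 4d 75 is 2 bytes ≤ B = 5; zero-pad to 5 bytes: K' = 4d 75 00 00 00.
XOR each byte with 0x36: 4d⊕36=7b, 75⊕36=43, 00⊕36=36, 00⊕36=36, 00⊕36=36.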